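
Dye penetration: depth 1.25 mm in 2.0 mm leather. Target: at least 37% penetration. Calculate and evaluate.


Penetration = 1.25 / 2.0 x 100 = 62.5%
Target: 37%
Meets target: Yes


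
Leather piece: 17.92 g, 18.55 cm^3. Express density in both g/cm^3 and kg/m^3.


Density = 17.92 / 18.55 = 0.966 g/cm^3
Convert: 0.966 x 1000 = 966 kg/m^3


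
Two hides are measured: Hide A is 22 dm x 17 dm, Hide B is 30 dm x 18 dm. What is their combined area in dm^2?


Hide A area = 22 x 17 = 374 dm^2
Hide B area = 30 x 18 = 540 dm^2
Total = 374 + 540 = 914 dm^2


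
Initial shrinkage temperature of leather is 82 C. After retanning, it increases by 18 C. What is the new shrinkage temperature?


New Ts = 82 + 18 = 100 C


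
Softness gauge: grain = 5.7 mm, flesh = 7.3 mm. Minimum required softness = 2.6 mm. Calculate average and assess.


Average softness = 6.50 mm
Meets requirement: Yes

Average = (5.7 + 7.3) / 2 = 6.50 mm
Minimum = 2.6 mm
Meets requirement: Yes


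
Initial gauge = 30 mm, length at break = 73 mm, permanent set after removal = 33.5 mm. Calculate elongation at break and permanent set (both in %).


Elongation at break = 143.3%
Permanent set = 11.7%

Elongation at break = (73 - 30) / 30 x 100 = 143.3%
Permanent set = (33.5 - 30) / 30 x 100 = 11.7%


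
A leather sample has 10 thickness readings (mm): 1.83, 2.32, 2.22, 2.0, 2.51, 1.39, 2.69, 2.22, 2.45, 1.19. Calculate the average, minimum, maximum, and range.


Average = 2.08 mm
Min = 1.19 mm
Max = 2.69 mm
Range = 1.50 mm


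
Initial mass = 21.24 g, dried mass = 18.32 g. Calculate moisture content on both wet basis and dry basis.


Moisture lost = 21.24 - 18.32 = 2.92 g
Wet basis MC = 2.92 / 21.24 x 100 = 13.7%
Dry basis MC = 2.92 / 18.32 x 100 = 15.9%


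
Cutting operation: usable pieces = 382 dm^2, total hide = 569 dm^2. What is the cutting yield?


67.1%

Yield = usable / total x 100
Yield = 382 / 569 x 100 = 67.1%


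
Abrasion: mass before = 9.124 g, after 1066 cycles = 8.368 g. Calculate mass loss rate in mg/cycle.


0.709 mg/cycle


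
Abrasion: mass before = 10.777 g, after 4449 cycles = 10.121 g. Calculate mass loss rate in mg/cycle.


Mass loss = 10.777 - 10.121 = 0.656 g
Rate = 0.656 / 4449 x 1000 = 0.147 mg/cycle


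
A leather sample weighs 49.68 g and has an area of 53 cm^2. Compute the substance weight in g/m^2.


9373.6 g/m^2


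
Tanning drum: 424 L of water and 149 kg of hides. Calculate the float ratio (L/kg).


2.8

Float ratio = water / hide weight
Ratio = 424 / 149 = 2.8


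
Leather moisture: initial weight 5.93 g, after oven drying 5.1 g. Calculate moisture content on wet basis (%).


14.0%


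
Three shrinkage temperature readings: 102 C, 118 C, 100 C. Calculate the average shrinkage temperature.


106.7 C

Average = (102 + 118 + 100) / 3
Average = 320 / 3 = 106.7 C


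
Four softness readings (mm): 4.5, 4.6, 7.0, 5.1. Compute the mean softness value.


5.30 mm

Sum = 4.5 + 4.6 + 7.0 + 5.1
Mean = 21.2 / 4 = 5.30 mm


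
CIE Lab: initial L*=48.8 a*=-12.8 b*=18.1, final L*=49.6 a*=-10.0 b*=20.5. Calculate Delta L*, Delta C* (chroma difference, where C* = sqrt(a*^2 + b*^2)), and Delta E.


Delta L* = 0.8
Delta C* = 0.64
Delta E = 3.77


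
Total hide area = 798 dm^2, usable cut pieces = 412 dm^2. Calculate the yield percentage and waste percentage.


Yield = 412 / 798 x 100 = 51.6%
Waste = 798 - 412 = 386 dm^2
Waste% = 100 - 51.6 = 48.4%


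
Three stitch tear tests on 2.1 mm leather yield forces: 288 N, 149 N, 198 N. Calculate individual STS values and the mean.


STS1 = 288 / 2.1 = 137.1 N/mm
STS2 = 149 / 2.1 = 71.0 N/mm
STS3 = 198 / 2.1 = 94.3 N/mm
Mean = (137.1 + 71.0 + 94.3) / 3 = 100.8 N/mm


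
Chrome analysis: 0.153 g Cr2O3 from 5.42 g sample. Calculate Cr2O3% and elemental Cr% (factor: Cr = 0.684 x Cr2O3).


Cr2O3% = 0.153 / 5.42 x 100 = 2.82%
Cr% = 2.82 x 0.684 = 1.93%


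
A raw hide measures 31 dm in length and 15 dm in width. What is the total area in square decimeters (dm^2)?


Area = length x width
Area = 31 x 15 = 465 dm^2


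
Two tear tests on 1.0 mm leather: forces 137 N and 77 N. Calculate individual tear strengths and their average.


Tear 1 = 137.0 N/mm
Tear 2 = 77.0 N/mm
Average = 107.0 N/mm

Tear 1 = 137 / 1.0 = 137.0 N/mm
Tear 2 = 77 / 1.0 = 77.0 N/mm
Average = (137.0 + 77.0) / 2 = 107.0 N/mm


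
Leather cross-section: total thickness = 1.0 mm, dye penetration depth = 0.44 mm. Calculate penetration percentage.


Penetration% = 0.44 / 1.0 x 100
Penetration = 44.0%


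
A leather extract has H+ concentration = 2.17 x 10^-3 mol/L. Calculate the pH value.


pH = 2.66


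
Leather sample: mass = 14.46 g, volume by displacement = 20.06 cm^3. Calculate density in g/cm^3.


Density = mass / volume
Density = 14.46 / 20.06 = 0.721 g/cm^3


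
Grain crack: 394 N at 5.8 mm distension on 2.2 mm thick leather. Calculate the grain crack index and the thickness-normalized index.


Crack index = 394 / 5.8 = 67.9 N/mm
Normalized = 67.9 / 2.2 = 30.9 N/mm per mm


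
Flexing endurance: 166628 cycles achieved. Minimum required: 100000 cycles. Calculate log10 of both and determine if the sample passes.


log10(166628) = 5.22
log10(100000) = 5.00
Passes: Yes


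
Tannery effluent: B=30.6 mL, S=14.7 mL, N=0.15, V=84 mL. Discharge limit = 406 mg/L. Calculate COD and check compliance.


COD = 227.1 mg/L
Compliant: Yes

COD = (30.6 - 14.7) x 0.15 x 8000 / 84 = 227.1 mg/L
Limit: 406 mg/L
Compliant: Yes


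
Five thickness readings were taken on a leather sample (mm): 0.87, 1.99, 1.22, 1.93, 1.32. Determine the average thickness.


Sum = 0.87 + 1.99 + 1.22 + 1.93 + 1.32 = 7.33
Average = 7.33 / 5 = 1.47 mm


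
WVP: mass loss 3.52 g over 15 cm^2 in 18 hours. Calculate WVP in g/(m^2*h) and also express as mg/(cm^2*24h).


WVP = 130.37 g/(m^2*h)
Daily rate = 312.89 mg/(cm^2*24h)

WVP = 3.52 / (15 x 18) x 10000 = 130.37 g/(m^2*h)
Mass loss in mg = 3.52 x 1000 = 3520 mg
Per cm^2 per 24h in mg: 3520 x 24 / (15 x 18) = 84480 / 270 = 312.89 mg/(cm^2*24h)


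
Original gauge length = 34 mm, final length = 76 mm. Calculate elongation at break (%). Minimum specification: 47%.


Elongation = 123.5%
Meets spec: Yes

Extension = 76 - 34 = 42 mm
Elongation = 42 / 34 x 100 = 123.5%
Minimum required: 47%
Meets specification: Yes


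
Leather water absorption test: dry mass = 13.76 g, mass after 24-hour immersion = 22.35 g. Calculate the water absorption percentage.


62.4%


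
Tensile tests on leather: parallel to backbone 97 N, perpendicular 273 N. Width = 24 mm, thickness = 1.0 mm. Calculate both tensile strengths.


Parallel = 4.04 N/mm^2
Perpendicular = 11.38 N/mm^2

Area = 24 x 1.0 = 24.0 mm^2
TS (parallel) = 97 / 24.0 = 4.04 N/mm^2
TS (perpendicular) = 273 / 24.0 = 11.38 N/mm^2


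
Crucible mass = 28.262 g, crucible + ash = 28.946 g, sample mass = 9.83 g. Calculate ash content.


Ash mass = 28.946 - 28.262 = 0.684 g
Ash% = 0.684 / 9.83 x 100 = 6.96%


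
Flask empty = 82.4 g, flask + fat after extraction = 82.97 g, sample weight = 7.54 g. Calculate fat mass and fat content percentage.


Fat mass = 0.57 g
Fat content = 7.6%

Fat mass = 82.97 - 82.4 = 0.57 g
Fat% = 0.57 / 7.54 x 100 = 7.6%


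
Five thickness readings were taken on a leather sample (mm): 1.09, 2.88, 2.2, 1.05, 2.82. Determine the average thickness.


Sum = 1.09 + 2.88 + 2.2 + 1.05 + 2.82 = 10.04
Average = 10.04 / 5 = 2.01 mm


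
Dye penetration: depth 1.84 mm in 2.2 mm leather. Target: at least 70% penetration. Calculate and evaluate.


Penetration = 1.84 / 2.2 x 100 = 83.6%
Target: 70%
Meets target: Yes


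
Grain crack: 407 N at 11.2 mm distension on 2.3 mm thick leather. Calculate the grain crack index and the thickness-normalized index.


Crack index = 407 / 11.2 = 36.3 N/mm
Normalized = 36.3 / 2.3 = 15.8 N/mm per mm


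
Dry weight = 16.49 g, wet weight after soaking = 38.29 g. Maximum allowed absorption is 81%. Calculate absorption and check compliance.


Absorption = 132.2%
Compliant: No

WA = (38.29 - 16.49) / 16.49 x 100 = 132.2%
Maximum allowed: 81%
Compliant: No


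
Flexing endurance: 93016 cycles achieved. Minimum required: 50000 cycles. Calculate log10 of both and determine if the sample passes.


Achieved: log10 = 4.97
Required: log10 = 4.70
Passes: Yes


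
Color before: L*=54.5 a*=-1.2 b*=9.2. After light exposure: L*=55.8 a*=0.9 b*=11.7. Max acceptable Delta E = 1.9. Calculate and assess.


Delta E = 3.51
Passes: No


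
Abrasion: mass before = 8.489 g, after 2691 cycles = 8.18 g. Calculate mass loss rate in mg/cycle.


Mass loss = 8.489 - 8.18 = 0.309 g
Rate = 0.309 / 2691 x 1000 = 0.115 mg/cycle


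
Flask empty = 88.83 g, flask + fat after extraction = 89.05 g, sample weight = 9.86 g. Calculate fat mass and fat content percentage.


Fat mass = 89.05 - 88.83 = 0.22 g
Fat% = 0.22 / 9.86 x 100 = 2.2%


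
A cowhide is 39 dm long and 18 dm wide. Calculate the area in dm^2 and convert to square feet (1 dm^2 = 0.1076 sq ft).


Area = 39 x 18 = 702 dm^2
Conversion: 702 x 0.1076 = 75.54 sq ft


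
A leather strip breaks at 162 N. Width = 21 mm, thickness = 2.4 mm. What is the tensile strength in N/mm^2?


Cross-sectional area = 21 x 2.4 = 50.4 mm^2
Tensile strength = 162 / 50.4 = 3.21 N/mm^2


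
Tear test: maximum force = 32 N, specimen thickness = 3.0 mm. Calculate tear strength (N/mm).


Tear strength = force / thickness
Tear = 32 / 3.0 = 10.7 N/mm


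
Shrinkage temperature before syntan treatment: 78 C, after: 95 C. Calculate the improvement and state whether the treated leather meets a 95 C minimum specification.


Improvement = 95 - 78 = 17 C
Spec check: 95 C >= 95 C? Yes


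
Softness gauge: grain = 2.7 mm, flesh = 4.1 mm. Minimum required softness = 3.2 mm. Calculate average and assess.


Average = (2.7 + 4.1) / 2 = 3.40 mm
Minimum = 3.2 mm
Meets requirement: Yes


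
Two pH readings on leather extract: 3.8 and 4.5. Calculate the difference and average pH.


Difference = 0.7
Average pH = 4.15

Difference = |3.8 - 4.5| = 0.7
Average = (3.8 + 4.5) / 2 = 4.15


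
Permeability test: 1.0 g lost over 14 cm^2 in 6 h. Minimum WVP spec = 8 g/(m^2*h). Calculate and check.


WVP = 1.0 / (14 x 6) x 10000 = 119.05 g/(m^2*h)
Minimum: 8 g/(m^2*h)
Meets spec: Yes


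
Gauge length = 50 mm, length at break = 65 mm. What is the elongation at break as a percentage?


30.0%


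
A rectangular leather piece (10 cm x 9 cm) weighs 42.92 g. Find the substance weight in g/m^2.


Area = 10 x 9 = 90 cm^2
SW = 42.92 / 90 x 10000 = 4768.9 g/m^2


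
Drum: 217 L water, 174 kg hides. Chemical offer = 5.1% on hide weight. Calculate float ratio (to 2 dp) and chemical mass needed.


Float ratio = 1.25
Chemical needed = 8.874 kg

Float ratio = 217 / 174 = 1.25
Chemical = 174 x 5.1 / 100 = 8.874 kg


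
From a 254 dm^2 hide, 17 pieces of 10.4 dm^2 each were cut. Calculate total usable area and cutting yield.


Usable area = 176.8 dm^2
Yield = 69.6%

Total usable = 17 x 10.4 = 176.8 dm^2
Yield = 176.8 / 254 x 100 = 69.6%


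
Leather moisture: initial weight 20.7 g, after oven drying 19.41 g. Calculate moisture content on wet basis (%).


6.2%


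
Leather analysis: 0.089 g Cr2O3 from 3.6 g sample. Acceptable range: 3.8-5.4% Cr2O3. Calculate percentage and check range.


Cr2O3% = 0.089 / 3.6 x 100 = 2.47%
Acceptable range: 3.8 to 5.4%
Within range: No


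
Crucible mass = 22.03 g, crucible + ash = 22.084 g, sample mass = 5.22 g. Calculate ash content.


Ash mass = 22.084 - 22.03 = 0.054 g
Ash% = 0.054 / 5.22 x 100 = 1.03%


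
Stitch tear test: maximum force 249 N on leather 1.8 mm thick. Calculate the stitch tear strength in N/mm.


Stitch tear strength = force / thickness
STS = 249 / 1.8 = 138.3 N/mm


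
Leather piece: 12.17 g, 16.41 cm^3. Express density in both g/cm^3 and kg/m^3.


Density = 12.17 / 16.41 = 0.742 g/cm^3
Convert: 0.742 x 1000 = 742 kg/m^3


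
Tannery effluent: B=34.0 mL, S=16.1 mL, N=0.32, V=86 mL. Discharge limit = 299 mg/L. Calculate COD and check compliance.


COD = 532.8 mg/L
Compliant: No

COD = (34.0 - 16.1) x 0.32 x 8000 / 86 = 532.8 mg/L
Limit: 299 mg/L
Compliant: No


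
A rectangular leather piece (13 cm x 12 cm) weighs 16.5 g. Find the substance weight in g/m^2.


Area = 13 x 12 = 156 cm^2
SW = 16.5 / 156 x 10000 = 1057.7 g/m^2


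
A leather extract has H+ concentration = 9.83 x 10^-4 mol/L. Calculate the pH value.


pH = 3.01


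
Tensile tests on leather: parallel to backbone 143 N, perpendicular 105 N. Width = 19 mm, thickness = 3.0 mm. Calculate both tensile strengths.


Parallel = 2.51 N/mm^2
Perpendicular = 1.84 N/mm^2

Area = 19 x 3.0 = 57.0 mm^2
TS (parallel) = 143 / 57.0 = 2.51 N/mm^2
TS (perpendicular) = 105 / 57.0 = 1.84 N/mm^2


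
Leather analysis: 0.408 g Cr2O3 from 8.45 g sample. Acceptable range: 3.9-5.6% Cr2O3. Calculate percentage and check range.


Cr2O3 = 4.83%
Within range: Yes

Cr2O3% = 0.408 / 8.45 x 100 = 4.83%
Acceptable range: 3.9 to 5.6%
Within range: Yes


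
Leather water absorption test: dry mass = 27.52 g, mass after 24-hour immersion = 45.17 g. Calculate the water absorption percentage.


64.1%


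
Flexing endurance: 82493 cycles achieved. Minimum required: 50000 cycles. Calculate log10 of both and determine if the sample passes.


Achieved: log10 = 4.92
Required: log10 = 4.70
Passes: Yes


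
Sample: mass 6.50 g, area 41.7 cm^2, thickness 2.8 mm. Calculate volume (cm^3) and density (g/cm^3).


Volume = 11.676 cm^3
Density = 0.557 g/cm^3

Thickness in cm = 2.8 / 10 = 0.28 cm
Volume = 41.7 x 0.28 = 11.676 cm^3
Density = 6.50 / 11.676 = 0.557 g/cm^3


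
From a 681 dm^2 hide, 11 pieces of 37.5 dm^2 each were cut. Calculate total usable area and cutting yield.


Total usable = 11 x 37.5 = 412.5 dm^2
Yield = 412.5 / 681 x 100 = 60.6%


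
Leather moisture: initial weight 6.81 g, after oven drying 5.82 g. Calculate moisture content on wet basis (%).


Moisture = 6.81 - 5.82 = 0.99 g
MC = 0.99 / 6.81 x 100 = 14.5%


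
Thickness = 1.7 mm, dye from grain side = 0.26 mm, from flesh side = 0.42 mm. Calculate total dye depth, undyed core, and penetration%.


Total dyed = 0.26 + 0.42 = 0.68 mm
Undyed core = 1.7 - 0.68 = 1.02 mm
Penetration = 0.68 / 1.7 x 100 = 40.0%


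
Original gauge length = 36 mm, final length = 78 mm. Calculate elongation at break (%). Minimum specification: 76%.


Extension = 78 - 36 = 42 mm
Elongation = 42 / 36 x 100 = 116.7%
Minimum required: 76%
Meets specification: Yes


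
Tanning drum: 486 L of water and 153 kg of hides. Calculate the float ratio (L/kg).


3.2

Float ratio = water / hide weight
Ratio = 486 / 153 = 3.2


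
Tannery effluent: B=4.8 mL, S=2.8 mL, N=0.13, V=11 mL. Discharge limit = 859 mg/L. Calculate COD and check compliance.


COD = 189.1 mg/L
Compliant: Yes


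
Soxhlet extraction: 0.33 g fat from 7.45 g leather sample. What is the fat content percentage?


4.4%

Fat content = 0.33 / 7.45 x 100
Fat = 4.4%


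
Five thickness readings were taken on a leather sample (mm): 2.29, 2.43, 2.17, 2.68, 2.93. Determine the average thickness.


2.50 mm


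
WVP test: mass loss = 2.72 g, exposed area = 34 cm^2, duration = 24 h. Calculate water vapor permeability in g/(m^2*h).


33.33 g/(m^2*h)

WVP = mass_loss / (area x time) x 10000
WVP = 2.72 / (34 x 24) x 10000
WVP = 2.72 / 816 x 10000 = 33.33 g/(m^2*h)


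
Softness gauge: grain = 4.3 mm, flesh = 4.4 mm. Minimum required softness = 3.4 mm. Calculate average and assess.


Average = (4.3 + 4.4) / 2 = 4.35 mm
Minimum = 3.4 mm
Meets requirement: Yes


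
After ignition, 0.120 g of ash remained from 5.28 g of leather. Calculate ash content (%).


2.27%

Ash% = 0.120 / 5.28 x 100
Ash% = 2.27%


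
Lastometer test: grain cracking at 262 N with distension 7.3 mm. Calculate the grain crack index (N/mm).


35.9 N/mm


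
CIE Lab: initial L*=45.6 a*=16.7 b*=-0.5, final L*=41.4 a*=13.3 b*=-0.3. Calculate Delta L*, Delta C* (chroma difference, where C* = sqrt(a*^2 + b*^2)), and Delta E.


Delta L* = -4.2
Delta C* = -3.40
Delta E = 5.41

Delta L* = 41.4 - 45.6 = -4.2
C1* = sqrt((16.7)^2 + (-0.5)^2) = 16.707
C2* = sqrt((13.3)^2 + (-0.3)^2) = 13.303
Delta C* = 13.303 - 16.707 = -3.40
Delta E = sqrt((-4.2)^2 + (-3.4)^2 + (0.2)^2) = 5.41


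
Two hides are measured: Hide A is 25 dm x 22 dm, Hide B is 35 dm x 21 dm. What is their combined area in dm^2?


Hide A area = 25 x 22 = 550 dm^2
Hide B area = 35 x 21 = 735 dm^2
Total = 550 + 735 = 1285 dm^2


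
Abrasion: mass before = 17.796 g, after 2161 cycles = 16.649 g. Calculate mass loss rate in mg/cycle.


Mass loss = 17.796 - 16.649 = 1.147 g
Rate = 1.147 / 2161 x 1000 = 0.531 mg/cycle


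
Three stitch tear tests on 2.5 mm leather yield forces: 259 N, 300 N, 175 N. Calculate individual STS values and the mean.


STS1 = 103.6 N/mm
STS2 = 120.0 N/mm
STS3 = 70.0 N/mm
Mean = 97.9 N/mm


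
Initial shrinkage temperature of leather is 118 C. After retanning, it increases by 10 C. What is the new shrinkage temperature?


New Ts = 118 + 10 = 128 C


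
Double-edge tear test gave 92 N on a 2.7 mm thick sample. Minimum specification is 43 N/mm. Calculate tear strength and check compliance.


Tear strength = 34.1 N/mm
Compliant: No

Tear strength = 92 / 2.7 = 34.1 N/mm
Required minimum = 43 N/mm
Compliant: No


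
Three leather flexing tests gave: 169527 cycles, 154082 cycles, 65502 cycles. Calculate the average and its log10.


Average = (169527 + 154082 + 65502) / 3 = 129704 cycles
log10(129704) = 5.11


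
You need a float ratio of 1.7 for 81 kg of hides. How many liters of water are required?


137.7 L

Water = hide weight x target ratio
Water = 81 x 1.7 = 137.7 L


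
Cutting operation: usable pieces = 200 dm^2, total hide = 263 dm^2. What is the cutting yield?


76.0%

Yield = usable / total x 100
Yield = 200 / 263 x 100 = 76.0%


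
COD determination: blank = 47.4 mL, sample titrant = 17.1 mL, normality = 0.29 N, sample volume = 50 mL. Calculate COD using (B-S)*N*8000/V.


COD = (47.4 - 17.1) x 0.29 x 8000 / 50
COD = 30.3 x 0.29 x 8000 / 50
COD = 1405.9 mg/L


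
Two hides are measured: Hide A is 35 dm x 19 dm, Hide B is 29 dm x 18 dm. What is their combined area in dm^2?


1187 dm^2

Hide A area = 35 x 19 = 665 dm^2
Hide B area = 29 x 18 = 522 dm^2
Total = 665 + 522 = 1187 dm^2


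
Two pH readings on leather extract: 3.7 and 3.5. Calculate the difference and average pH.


Difference = |3.7 - 3.5| = 0.2
Average = (3.7 + 3.5) / 2 = 3.60


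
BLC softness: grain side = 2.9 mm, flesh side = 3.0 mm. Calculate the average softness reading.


Average = (2.9 + 3.0) / 2
Average = 2.95 mm


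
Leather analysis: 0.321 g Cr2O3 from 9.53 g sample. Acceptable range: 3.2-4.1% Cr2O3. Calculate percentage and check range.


Cr2O3 = 3.37%
Within range: Yes

Cr2O3% = 0.321 / 9.53 x 100 = 3.37%
Acceptable range: 3.2 to 4.1%
Within range: Yes


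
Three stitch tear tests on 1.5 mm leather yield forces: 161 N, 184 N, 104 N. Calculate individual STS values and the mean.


STS1 = 107.3 N/mm
STS2 = 122.7 N/mm
STS3 = 69.3 N/mm
Mean = 99.8 N/mm

STS1 = 161 / 1.5 = 107.3 N/mm
STS2 = 184 / 1.5 = 122.7 N/mm
STS3 = 104 / 1.5 = 69.3 N/mm
Mean = (107.3 + 122.7 + 69.3) / 3 = 99.8 N/mm


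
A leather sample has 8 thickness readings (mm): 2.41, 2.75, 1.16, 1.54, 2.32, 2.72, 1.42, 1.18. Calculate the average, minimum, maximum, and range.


Average = 1.94 mm
Min = 1.16 mm
Max = 2.75 mm
Range = 1.59 mm

Sum = 15.50
Average = 15.50 / 8 = 1.94 mm
Minimum = 1.16 mm
Maximum = 2.75 mm
Range = 2.75 - 1.16 = 1.59 mm


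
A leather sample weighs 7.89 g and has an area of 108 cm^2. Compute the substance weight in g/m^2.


Substance weight = mass / area x 10000
SW = 7.89 / 108 x 10000
SW = 730.6 g/m^2


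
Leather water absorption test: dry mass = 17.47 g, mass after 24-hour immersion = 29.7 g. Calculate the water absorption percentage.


70.0%

Water absorbed = 29.7 - 17.47 = 12.23 g
WA% = 12.23 / 17.47 x 100 = 70.0%


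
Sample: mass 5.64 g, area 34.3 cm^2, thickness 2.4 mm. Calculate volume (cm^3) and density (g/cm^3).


Volume = 8.232 cm^3
Density = 0.685 g/cm^3

Thickness in cm = 2.4 / 10 = 0.24 cm
Volume = 34.3 x 0.24 = 8.232 cm^3
Density = 5.64 / 8.232 = 0.685 g/cm^3


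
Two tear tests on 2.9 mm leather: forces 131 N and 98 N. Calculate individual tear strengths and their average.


Tear 1 = 131 / 2.9 = 45.2 N/mm
Tear 2 = 98 / 2.9 = 33.8 N/mm
Average = (45.2 + 33.8) / 2 = 39.5 N/mm


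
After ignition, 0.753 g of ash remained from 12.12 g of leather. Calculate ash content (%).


Ash% = 0.753 / 12.12 x 100
Ash% = 6.21%


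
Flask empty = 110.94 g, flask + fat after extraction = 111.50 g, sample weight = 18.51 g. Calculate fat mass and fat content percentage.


Fat mass = 111.50 - 110.94 = 0.56 g
Fat% = 0.56 / 18.51 x 100 = 3.0%


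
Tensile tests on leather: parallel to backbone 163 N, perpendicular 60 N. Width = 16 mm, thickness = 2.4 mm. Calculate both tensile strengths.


Area = 16 x 2.4 = 38.4 mm^2
TS (parallel) = 163 / 38.4 = 4.24 N/mm^2
TS (perpendicular) = 60 / 38.4 = 1.56 N/mm^2


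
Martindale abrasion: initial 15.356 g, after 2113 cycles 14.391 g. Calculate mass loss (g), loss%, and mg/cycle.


Mass loss = 0.965 g
Loss = 6.28%
Rate = 0.457 mg/cycle

Loss = 15.356 - 14.391 = 0.965 g
Loss% = 0.965 / 15.356 x 100 = 6.28%
Rate = 0.965 / 2113 x 1000 = 0.457 mg/cycle


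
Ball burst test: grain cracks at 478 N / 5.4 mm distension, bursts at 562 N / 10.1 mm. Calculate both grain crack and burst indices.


Crack index = 88.5 N/mm
Burst index = 55.6 N/mm


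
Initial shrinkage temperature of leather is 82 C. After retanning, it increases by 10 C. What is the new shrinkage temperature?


New Ts = 82 + 10 = 92 C


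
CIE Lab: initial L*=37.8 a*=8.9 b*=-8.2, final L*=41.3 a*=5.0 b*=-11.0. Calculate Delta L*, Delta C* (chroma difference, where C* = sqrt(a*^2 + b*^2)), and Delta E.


Delta L* = 41.3 - 37.8 = 3.5
C1* = sqrt((8.9)^2 + (-8.2)^2) = 12.102
C2* = sqrt((5.0)^2 + (-11.0)^2) = 12.083
Delta C* = 12.083 - 12.102 = -0.02
Delta E = sqrt((3.5)^2 + (-3.9)^2 + (-2.8)^2) = 5.94


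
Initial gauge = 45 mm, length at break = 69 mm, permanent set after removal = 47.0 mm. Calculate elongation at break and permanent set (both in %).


Elongation at break = (69 - 45) / 45 x 100 = 53.3%
Permanent set = (47.0 - 45) / 45 x 100 = 4.4%


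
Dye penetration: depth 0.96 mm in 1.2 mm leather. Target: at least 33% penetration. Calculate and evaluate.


Penetration = 80.0%
Meets target: Yes

Penetration = 0.96 / 1.2 x 100 = 80.0%
Target: 33%
Meets target: Yes


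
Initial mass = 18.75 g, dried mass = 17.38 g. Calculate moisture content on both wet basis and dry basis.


Moisture lost = 18.75 - 17.38 = 1.37 g
Wet basis MC = 1.37 / 18.75 x 100 = 7.3%
Dry basis MC = 1.37 / 17.38 x 100 = 7.9%


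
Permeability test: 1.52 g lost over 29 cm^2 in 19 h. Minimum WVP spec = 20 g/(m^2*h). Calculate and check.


WVP = 27.59 g/(m^2*h)
Meets specification: Yes


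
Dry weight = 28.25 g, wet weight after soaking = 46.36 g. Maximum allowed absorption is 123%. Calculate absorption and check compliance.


Absorption = 64.1%
Compliant: Yes


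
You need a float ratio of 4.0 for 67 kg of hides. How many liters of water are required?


Water = hide weight x target ratio
Water = 67 x 4.0 = 268.0 L


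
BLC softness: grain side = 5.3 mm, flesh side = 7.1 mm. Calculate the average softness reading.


Average = (5.3 + 7.1) / 2
Average = 6.20 mm


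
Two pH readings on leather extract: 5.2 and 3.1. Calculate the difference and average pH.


Difference = 2.1
Average pH = 4.15

Difference = |5.2 - 3.1| = 2.1
Average = (5.2 + 3.1) / 2 = 4.15


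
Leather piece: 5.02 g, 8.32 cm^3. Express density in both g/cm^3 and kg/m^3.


0.603 g/cm^3
603 kg/m^3


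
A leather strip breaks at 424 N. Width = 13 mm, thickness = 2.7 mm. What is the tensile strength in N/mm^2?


Cross-sectional area = 13 x 2.7 = 35.1 mm^2
Tensile strength = 424 / 35.1 = 12.08 N/mm^2


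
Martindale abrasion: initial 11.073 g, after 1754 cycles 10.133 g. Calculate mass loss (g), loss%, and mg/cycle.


Mass loss = 0.940 g
Loss = 8.49%
Rate = 0.536 mg/cycle

Loss = 11.073 - 10.133 = 0.940 g
Loss% = 0.940 / 11.073 x 100 = 8.49%
Rate = 0.940 / 1754 x 1000 = 0.536 mg/cycle


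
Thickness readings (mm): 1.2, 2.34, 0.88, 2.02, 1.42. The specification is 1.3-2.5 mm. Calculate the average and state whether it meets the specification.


Average = 1.57 mm
Within specification: Yes


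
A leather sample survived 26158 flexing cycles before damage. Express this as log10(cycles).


4.42

log10(26158) = 4.42


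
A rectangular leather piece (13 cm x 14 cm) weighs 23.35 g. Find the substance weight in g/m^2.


Area = 13 x 14 = 182 cm^2
SW = 23.35 / 182 x 10000 = 1283.0 g/m^2


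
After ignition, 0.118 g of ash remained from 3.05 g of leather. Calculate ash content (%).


Ash% = 0.118 / 3.05 x 100
Ash% = 3.87%


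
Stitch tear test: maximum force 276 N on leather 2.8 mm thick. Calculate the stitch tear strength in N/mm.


98.6 N/mm

Stitch tear strength = force / thickness
STS = 276 / 2.8 = 98.6 N/mm


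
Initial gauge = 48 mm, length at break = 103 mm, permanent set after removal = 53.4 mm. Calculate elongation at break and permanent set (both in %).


Elongation at break = 114.6%
Permanent set = 11.3%


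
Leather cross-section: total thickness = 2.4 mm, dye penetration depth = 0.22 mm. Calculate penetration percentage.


9.2%


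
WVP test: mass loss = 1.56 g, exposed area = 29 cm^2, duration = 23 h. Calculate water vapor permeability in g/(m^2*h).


23.39 g/(m^2*h)


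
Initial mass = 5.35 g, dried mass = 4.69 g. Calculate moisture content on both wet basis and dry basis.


Wet basis = 12.3%
Dry basis = 14.1%


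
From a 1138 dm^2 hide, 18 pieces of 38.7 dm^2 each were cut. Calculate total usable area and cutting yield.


Usable area = 696.6 dm^2
Yield = 61.2%


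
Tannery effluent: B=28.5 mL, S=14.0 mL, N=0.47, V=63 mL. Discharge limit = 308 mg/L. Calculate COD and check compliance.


COD = (28.5 - 14.0) x 0.47 x 8000 / 63 = 865.4 mg/L
Limit: 308 mg/L
Compliant: No


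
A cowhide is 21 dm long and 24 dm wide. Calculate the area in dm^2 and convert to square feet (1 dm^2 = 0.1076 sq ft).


504 dm^2
54.23 sq ft

Area = 21 x 24 = 504 dm^2
Conversion: 504 x 0.1076 = 54.23 sq ft


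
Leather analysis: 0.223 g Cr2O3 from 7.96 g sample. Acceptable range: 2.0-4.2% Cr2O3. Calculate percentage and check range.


Cr2O3% = 0.223 / 7.96 x 100 = 2.80%
Acceptable range: 2.0 to 4.2%
Within range: Yes


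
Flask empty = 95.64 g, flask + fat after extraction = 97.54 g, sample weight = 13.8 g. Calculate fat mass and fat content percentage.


Fat mass = 1.90 g
Fat content = 13.8%

Fat mass = 97.54 - 95.64 = 1.90 g
Fat% = 1.90 / 13.8 x 100 = 13.8%


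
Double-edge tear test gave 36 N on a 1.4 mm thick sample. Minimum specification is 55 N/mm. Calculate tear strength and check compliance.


Tear strength = 25.7 N/mm
Compliant: No


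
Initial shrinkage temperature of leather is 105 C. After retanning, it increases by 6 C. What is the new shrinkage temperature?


111 C


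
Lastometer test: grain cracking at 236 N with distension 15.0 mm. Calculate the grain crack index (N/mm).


15.7 N/mm

Grain crack index = force / distension
Index = 236 / 15.0 = 15.7 N/mm


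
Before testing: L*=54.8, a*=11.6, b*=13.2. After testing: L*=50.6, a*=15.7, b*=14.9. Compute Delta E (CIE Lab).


dL = 50.6 - 54.8 = -4.2
da = 15.7 - 11.6 = 4.1
db = 14.9 - 13.2 = 1.7
dE = sqrt((-4.2)^2 + (4.1)^2 + (1.7)^2) = 6.11


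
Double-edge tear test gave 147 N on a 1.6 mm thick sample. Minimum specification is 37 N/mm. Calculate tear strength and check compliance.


Tear strength = 147 / 1.6 = 91.9 N/mm
Required minimum = 37 N/mm
Compliant: Yes


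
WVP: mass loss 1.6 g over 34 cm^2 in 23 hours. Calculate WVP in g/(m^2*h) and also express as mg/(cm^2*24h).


WVP = 20.46 g/(m^2*h)
Daily rate = 49.10 mg/(cm^2*24h)

WVP = 1.6 / (34 x 23) x 10000 = 20.46 g/(m^2*h)
Mass loss in mg = 1.6 x 1000 = 1600 mg
Per cm^2 per 24h in mg: 1600 x 24 / (34 x 23) = 38400 / 782 = 49.10 mg/(cm^2*24h)


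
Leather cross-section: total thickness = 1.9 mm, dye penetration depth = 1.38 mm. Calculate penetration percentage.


72.6%

Penetration% = 1.38 / 1.9 x 100
Penetration = 72.6%


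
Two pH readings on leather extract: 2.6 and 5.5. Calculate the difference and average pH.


Difference = 2.9
Average pH = 4.05

Difference = |2.6 - 5.5| = 2.9
Average = (2.6 + 5.5) / 2 = 4.05


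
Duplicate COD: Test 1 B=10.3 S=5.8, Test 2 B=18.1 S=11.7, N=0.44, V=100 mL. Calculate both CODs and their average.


COD1 = 158.4 mg/L
COD2 = 225.3 mg/L
Average = 191.9 mg/L

COD1 = (10.3 - 5.8) x 0.44 x 8000 / 100 = 158.4 mg/L
COD2 = (18.1 - 11.7) x 0.44 x 8000 / 100 = 225.3 mg/L
Average = (158.4 + 225.3) / 2 = 191.9 mg/L


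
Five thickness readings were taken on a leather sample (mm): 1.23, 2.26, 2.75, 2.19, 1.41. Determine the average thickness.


Sum = 1.23 + 2.26 + 2.75 + 2.19 + 1.41 = 9.84
Average = 9.84 / 5 = 1.97 mm


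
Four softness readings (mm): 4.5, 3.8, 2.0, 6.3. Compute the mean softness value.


4.15 mm


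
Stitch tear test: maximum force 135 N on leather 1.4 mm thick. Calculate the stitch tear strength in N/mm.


96.4 N/mm

Stitch tear strength = force / thickness
STS = 135 / 1.4 = 96.4 N/mm


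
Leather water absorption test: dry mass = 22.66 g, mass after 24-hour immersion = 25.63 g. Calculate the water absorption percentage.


13.1%

Water absorbed = 25.63 - 22.66 = 2.97 g
WA% = 2.97 / 22.66 x 100 = 13.1%


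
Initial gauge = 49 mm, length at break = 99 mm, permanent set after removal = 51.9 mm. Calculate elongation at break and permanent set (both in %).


Elongation at break = 102.0%
Permanent set = 5.9%


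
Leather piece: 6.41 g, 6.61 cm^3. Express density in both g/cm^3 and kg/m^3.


Density = 6.41 / 6.61 = 0.970 g/cm^3
Convert: 0.970 x 1000 = 970 kg/m^3


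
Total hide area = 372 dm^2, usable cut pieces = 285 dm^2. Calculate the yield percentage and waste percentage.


Yield = 76.6%
Waste = 23.4%

Yield = 285 / 372 x 100 = 76.6%
Waste = 372 - 285 = 87 dm^2
Waste% = 100 - 76.6 = 23.4%


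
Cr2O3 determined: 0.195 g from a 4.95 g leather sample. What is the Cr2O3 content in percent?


Cr2O3% = 0.195 / 4.95 x 100
Cr2O3% = 3.94%


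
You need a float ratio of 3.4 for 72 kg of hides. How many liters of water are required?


244.8 L


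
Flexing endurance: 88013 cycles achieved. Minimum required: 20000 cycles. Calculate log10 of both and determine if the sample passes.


Achieved: log10 = 4.94
Required: log10 = 4.30
Passes: Yes

log10(88013) = 4.94
log10(20000) = 4.30
Passes: Yes


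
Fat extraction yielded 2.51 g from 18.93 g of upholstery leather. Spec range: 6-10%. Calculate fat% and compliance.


Fat% = 2.51 / 18.93 x 100 = 13.3%
Spec range: 6-10%
Compliant: No


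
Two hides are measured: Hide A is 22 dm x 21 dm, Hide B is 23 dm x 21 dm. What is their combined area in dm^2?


Hide A area = 22 x 21 = 462 dm^2
Hide B area = 23 x 21 = 483 dm^2
Total = 462 + 483 = 945 dm^2


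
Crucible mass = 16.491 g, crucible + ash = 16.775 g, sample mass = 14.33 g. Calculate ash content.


Ash mass = 16.775 - 16.491 = 0.284 g
Ash% = 0.284 / 14.33 x 100 = 1.98%


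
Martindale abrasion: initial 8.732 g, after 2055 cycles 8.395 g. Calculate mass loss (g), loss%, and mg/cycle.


Mass loss = 0.337 g
Loss = 3.86%
Rate = 0.164 mg/cycle

Loss = 8.732 - 8.395 = 0.337 g
Loss% = 0.337 / 8.732 x 100 = 3.86%
Rate = 0.337 / 2055 x 1000 = 0.164 mg/cycle


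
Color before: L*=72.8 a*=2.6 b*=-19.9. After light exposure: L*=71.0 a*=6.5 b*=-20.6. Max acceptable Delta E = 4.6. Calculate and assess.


Delta E = 4.35
Passes: Yes

dL = -1.8, da = 3.9, db = -0.7
dE = sqrt((-1.8)^2 + (3.9)^2 + (-0.7)^2) = 4.35
Max = 4.6
Passes: Yes


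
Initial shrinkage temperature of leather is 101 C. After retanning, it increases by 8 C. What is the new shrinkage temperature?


New Ts = 101 + 8 = 109 C


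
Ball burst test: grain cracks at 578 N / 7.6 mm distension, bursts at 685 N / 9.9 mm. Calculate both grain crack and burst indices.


Crack index = 578 / 7.6 = 76.1 N/mm
Burst index = 685 / 9.9 = 69.2 N/mm


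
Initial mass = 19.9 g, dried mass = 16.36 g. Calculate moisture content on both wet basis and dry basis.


Wet basis = 17.8%
Dry basis = 21.6%

Moisture lost = 19.9 - 16.36 = 3.54 g
Wet basis MC = 3.54 / 19.9 x 100 = 17.8%
Dry basis MC = 3.54 / 16.36 x 100 = 21.6%


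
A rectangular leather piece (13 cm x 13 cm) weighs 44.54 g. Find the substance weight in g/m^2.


Area = 13 x 13 = 169 cm^2
SW = 44.54 / 169 x 10000 = 2635.5 g/m^2


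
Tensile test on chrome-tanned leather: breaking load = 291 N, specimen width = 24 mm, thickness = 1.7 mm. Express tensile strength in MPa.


Cross-section = 24 x 1.7 = 40.8 mm^2
TS = 291 / 40.8 = 7.13 MPa
(1 N/mm^2 = 1 MPa)


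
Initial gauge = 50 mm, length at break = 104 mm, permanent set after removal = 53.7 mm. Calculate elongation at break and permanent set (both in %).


Elongation at break = (104 - 50) / 50 x 100 = 108.0%
Permanent set = (53.7 - 50) / 50 x 100 = 7.4%


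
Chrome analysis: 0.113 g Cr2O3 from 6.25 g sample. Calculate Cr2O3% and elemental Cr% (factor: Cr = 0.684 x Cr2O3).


Cr2O3% = 0.113 / 6.25 x 100 = 1.81%
Cr% = 1.81 x 0.684 = 1.24%


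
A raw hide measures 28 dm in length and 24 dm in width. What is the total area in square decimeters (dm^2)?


672 dm^2


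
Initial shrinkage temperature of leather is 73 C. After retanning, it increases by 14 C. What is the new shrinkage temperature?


New Ts = 73 + 14 = 87 C


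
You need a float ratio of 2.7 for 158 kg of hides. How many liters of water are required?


Water = hide weight x target ratio
Water = 158 x 2.7 = 426.6 L


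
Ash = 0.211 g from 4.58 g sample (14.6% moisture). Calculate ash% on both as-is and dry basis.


As-is ash = 4.61%
Dry-basis ash = 5.39%


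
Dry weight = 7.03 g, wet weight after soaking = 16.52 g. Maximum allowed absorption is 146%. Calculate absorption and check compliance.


Absorption = 135.0%
Compliant: Yes


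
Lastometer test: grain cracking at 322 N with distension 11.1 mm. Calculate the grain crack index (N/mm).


Grain crack index = force / distension
Index = 322 / 11.1 = 29.0 N/mm


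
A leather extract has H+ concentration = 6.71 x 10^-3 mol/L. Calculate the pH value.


pH = -log10[H+]
pH = -log10(6.71 x 10^-3) = 2.17


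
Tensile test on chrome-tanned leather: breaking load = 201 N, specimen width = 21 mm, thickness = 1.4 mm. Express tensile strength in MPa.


6.84 MPa


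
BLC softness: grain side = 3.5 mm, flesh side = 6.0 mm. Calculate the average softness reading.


4.75 mm

Average = (3.5 + 6.0) / 2
Average = 4.75 mm


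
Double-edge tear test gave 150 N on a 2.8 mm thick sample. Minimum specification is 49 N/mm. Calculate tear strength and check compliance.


Tear strength = 53.6 N/mm
Compliant: Yes


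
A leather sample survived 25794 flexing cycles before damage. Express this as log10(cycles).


log10(25794) = 4.41


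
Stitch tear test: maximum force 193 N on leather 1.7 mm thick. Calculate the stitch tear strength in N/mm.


Stitch tear strength = force / thickness
STS = 193 / 1.7 = 113.5 N/mm


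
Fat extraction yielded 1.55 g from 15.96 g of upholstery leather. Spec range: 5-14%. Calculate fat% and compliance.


Fat% = 1.55 / 15.96 x 100 = 9.7%
Spec range: 5-14%
Compliant: Yes


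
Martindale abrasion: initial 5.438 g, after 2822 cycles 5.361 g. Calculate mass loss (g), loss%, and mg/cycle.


Mass loss = 0.077 g
Loss = 1.42%
Rate = 0.027 mg/cycle


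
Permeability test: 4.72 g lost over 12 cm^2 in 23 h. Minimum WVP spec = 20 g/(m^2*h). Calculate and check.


WVP = 4.72 / (12 x 23) x 10000 = 171.01 g/(m^2*h)
Minimum: 20 g/(m^2*h)
Meets spec: Yes


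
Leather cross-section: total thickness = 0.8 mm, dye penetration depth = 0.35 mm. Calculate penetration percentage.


Penetration% = 0.35 / 0.8 x 100
Penetration = 43.8%


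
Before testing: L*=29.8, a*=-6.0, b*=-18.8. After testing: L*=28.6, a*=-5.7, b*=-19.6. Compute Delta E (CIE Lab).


dL = 28.6 - 29.8 = -1.2
da = -5.7 - (-6.0) = 0.3
db = -19.6 - (-18.8) = -0.8
dE = sqrt((-1.2)^2 + (0.3)^2 + (-0.8)^2) = 1.47


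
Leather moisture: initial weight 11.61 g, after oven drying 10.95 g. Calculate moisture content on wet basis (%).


5.7%

Moisture = 11.61 - 10.95 = 0.66 g
MC = 0.66 / 11.61 x 100 = 5.7%


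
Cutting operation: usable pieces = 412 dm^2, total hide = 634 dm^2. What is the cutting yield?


65.0%

Yield = usable / total x 100
Yield = 412 / 634 x 100 = 65.0%


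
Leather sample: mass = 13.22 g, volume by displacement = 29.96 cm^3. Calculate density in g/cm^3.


Density = mass / volume
Density = 13.22 / 29.96 = 0.441 g/cm^3


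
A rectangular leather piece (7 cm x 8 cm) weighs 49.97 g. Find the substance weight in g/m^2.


Area = 7 x 8 = 56 cm^2
SW = 49.97 / 56 x 10000 = 8923.2 g/m^2


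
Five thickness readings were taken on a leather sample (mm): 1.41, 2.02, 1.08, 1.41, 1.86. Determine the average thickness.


Sum = 1.41 + 2.02 + 1.08 + 1.41 + 1.86 = 7.78
Average = 7.78 / 5 = 1.56 mm


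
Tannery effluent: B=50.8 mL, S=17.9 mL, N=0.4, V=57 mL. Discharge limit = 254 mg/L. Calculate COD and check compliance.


COD = (50.8 - 17.9) x 0.4 x 8000 / 57 = 1847.0 mg/L
Limit: 254 mg/L
Compliant: No


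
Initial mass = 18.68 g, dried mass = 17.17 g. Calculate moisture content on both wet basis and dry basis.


Wet basis = 8.1%
Dry basis = 8.8%

Moisture lost = 18.68 - 17.17 = 1.51 g
Wet basis MC = 1.51 / 18.68 x 100 = 8.1%
Dry basis MC = 1.51 / 17.17 x 100 = 8.8%


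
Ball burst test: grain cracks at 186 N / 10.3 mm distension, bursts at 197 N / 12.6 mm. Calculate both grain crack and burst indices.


Crack index = 186 / 10.3 = 18.1 N/mm
Burst index = 197 / 12.6 = 15.6 N/mm


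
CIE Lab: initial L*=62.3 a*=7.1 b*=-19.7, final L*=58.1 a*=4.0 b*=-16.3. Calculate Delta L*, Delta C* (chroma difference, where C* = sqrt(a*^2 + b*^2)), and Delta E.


Delta L* = -4.2
Delta C* = -4.16
Delta E = 6.23


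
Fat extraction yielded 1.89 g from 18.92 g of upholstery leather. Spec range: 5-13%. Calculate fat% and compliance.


Fat content = 10.0%
Compliant: Yes

Fat% = 1.89 / 18.92 x 100 = 10.0%
Spec range: 5-13%
Compliant: Yes


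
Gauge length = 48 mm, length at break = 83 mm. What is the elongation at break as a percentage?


72.9%

Extension = 83 - 48 = 35 mm
Elongation = 35 / 48 x 100 = 72.9%


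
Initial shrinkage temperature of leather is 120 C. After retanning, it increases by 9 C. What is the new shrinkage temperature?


New Ts = 120 + 9 = 129 C


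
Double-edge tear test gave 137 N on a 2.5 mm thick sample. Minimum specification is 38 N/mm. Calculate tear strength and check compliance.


Tear strength = 54.8 N/mm
Compliant: Yes


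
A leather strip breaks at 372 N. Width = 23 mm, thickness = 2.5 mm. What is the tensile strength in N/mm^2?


6.47 N/mm^2


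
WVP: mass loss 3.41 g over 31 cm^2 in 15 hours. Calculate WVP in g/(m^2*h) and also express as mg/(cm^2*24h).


WVP = 73.33 g/(m^2*h)
Daily rate = 176.00 mg/(cm^2*24h)

WVP = 3.41 / (31 x 15) x 10000 = 73.33 g/(m^2*h)
Mass loss in mg = 3.41 x 1000 = 3410 mg
Per cm^2 per 24h in mg: 3410 x 24 / (31 x 15) = 81840 / 465 = 176.00 mg/(cm^2*24h)
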